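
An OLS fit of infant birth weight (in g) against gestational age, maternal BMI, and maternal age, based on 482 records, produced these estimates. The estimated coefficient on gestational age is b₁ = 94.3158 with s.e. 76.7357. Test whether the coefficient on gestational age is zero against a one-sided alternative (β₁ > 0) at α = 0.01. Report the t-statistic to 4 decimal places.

H₀: β₁ = 0 vs H₁: β₁ > 0.
t = (b₁ − β₁⁰)/SE = 94.3158 / 76.7357 = 1.2291.
df = n − k − 1 = 482 − 3 − 1 = 478.
One-sided p ≈ 0.1098, which is ≥ 0.01, so fail to reject H₀.
The data do not give significant evidence that the true slope on gestational age is positive, holding the other predictors fixed.

t = 1.2291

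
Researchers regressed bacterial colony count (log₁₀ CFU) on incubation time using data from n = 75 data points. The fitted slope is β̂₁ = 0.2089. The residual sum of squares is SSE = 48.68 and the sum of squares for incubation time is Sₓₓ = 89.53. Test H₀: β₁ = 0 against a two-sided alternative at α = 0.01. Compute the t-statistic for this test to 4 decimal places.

MSE = SSE/(n − 2) = 48.68/73 = 0.666849.
SE(β̂₁) = √(MSE/Sₓₓ) = √(0.666849/89.53) = 0.0863037.
t = 0.2089 / 0.0863037 = 2.4205.
df = n − 2 = 73.
Two-sided p ≈ 0.0180, which is ≥ 0.01, so fail to reject H₀.
The data do not give significant evidence of an association between incubation time and bacterial colony count.

t = 2.4205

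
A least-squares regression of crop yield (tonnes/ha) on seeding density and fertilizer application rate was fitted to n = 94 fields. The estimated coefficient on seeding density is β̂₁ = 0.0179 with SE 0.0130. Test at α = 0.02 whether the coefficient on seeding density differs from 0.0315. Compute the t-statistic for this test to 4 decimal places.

H₀: β₁ = 0.0315 vs H₁: β₁ ≠ 0.0315.
t = (β̂₁ − β₁⁰)/SE = (0.0179 − 0.0315) / 0.0130 = -1.0462.
df = n − k − 1 = 94 − 2 − 1 = 91.
Two-sided p ≈ 0.2983, which is ≥ 0.02, so fail to reject H₀.
The data are consistent with a true slope of 0.0315 tonnes/ha per unit of seeding density, holding the other predictors fixed.

t = -1.0462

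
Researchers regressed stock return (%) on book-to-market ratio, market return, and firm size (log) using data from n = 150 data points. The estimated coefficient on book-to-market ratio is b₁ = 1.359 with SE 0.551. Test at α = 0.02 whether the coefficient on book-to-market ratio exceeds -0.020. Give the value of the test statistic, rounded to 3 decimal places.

H₀: β₁ = -0.020 vs H₁: β₁ > -0.020.
t = (b₁ − β₁⁰)/SE = (1.359 − (-0.020)) / 0.551 = 2.503.
df = n − k − 1 = 150 − 3 − 1 = 146.
One-sided p ≈ 0.0067, which is < 0.02, so reject H₀.
There is evidence that the true slope on book-to-market ratio exceeds -0.020 % per unit, holding the other predictors fixed.

t = 2.503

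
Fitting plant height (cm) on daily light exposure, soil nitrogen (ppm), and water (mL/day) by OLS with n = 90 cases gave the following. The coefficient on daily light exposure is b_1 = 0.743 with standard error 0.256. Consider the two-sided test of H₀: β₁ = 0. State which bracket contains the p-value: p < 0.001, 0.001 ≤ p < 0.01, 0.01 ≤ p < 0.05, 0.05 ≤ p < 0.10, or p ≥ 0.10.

t = 0.743 / 0.256 = 2.902.
df = n − k − 1 = 90 − 3 − 1 = 86.
Two-sided p = 2·P(T_{86} > |t|) ≈ 0.0047.
So 0.001 ≤ p < 0.01.

0.001 ≤ p < 0.01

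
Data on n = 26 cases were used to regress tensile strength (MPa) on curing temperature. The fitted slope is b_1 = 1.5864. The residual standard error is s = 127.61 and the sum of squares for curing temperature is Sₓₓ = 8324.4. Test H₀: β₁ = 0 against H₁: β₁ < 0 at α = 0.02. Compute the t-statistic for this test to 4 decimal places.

SE(b_1) = s/√Sₓₓ = 127.61/√8324.4 = 1.39865.
t = 1.5864 / 1.39865 = 1.1342.
df = n − 2 = 24.
One-sided p ≈ 0.8661, which is ≥ 0.02, so fail to reject H₀.
The data do not give significant evidence that the true slope on curing temperature is negative.

t = 1.1342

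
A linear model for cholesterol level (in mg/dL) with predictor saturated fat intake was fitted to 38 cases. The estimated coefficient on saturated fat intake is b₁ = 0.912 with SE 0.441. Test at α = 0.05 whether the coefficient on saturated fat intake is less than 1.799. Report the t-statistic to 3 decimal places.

t = -2.011

H₀: β₁ = 1.799 vs H₁: β₁ < 1.799.
t = (b₁ − β₁⁰)/SE = (0.912 − 1.799) / 0.441 = -2.011.
df = n − 2 = 38 − 2 = 36.
One-sided p ≈ 0.0259, which is < 0.05, so reject H₀.
There is evidence that the true slope on saturated fat intake is below 1.799 mg/dL per unit.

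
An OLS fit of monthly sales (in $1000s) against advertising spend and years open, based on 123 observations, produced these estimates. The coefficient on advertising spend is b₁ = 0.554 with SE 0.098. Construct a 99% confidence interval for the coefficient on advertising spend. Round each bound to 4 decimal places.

df = n − k − 1 = 123 − 2 − 1 = 120.
t* = t_{0.005, 120} = 2.617421.
Margin = t* × SE = 2.617421 × 0.098 = 0.256507.
CI: 0.554 ± 0.256507 → (0.2975, 0.8105).
With 99% confidence, each one-unit increase in advertising spend is associated with a change of between 0.2975 and 0.8105 $1000s in monthly sales, holding the other predictors fixed.

(0.2975, 0.8105)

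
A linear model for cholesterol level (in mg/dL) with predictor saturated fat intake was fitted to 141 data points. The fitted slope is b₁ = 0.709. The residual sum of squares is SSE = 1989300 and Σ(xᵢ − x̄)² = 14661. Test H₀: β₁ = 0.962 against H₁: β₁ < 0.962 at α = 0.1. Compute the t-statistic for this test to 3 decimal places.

t = -0.256

MSE = SSE/(n − 2) = 1989300/139 = 14311.5.
SE(b₁) = √(MSE/Sₓₓ) = √(14311.5/14661) = 0.988009.
t = (0.709 − 0.962) / 0.988009 = -0.256.
df = n − 2 = 139.
One-sided p ≈ 0.3991, which is ≥ 0.1, so fail to reject H₀.
The data do not give significant evidence that the true slope on saturated fat intake is below 0.962 mg/dL per unit.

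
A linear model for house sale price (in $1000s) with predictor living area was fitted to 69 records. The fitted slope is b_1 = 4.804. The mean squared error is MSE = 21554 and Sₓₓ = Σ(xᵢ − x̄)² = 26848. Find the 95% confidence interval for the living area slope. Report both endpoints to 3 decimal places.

(3.016, 6.592)

SE(b_1) = √(MSE/Sₓₓ) = √(21554/26848) = 0.896.
df = n − 2 = 67.
t* = t_{0.025, 67} = 1.996008.
Margin = t* × SE = 1.996008 × 0.896 = 1.78842.
CI: 4.804 ± 1.78842 → (3.016, 6.592).
With 95% confidence, each one-unit increase in living area is associated with a change of between 3.016 and 6.592 $1000s in house sale price.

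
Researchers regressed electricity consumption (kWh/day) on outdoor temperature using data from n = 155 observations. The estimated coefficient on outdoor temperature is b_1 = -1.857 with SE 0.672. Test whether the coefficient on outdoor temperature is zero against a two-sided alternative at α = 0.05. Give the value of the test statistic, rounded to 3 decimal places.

t = -2.763

H₀: β₁ = 0 vs H₁: β₁ ≠ 0.
t = (b_1 − β₁⁰)/SE = -1.857 / 0.672 = -2.763.
df = n − 2 = 155 − 2 = 153.
Two-sided p ≈ 0.0064, which is < 0.05, so reject H₀.
There is evidence that outdoor temperature is associated with electricity consumption.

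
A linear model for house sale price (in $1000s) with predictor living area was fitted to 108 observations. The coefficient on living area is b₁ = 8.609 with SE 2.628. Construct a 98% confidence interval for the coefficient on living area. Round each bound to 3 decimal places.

(2.402, 14.816)

df = n − 2 = 108 − 2 = 106.
t* = t_{0.01, 106} = 2.362043.
Margin = t* × SE = 2.362043 × 2.628 = 6.20745.
CI: 8.609 ± 6.20745 → (2.402, 14.816).
With 98% confidence, each one-unit increase in living area is associated with a change of between 2.402 and 14.816 $1000s in house sale price.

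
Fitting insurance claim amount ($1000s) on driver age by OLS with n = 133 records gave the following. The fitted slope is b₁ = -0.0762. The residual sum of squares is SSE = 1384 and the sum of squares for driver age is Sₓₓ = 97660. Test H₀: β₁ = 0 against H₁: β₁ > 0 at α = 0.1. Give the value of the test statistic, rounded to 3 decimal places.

t = -7.326

MSE = SSE/(n − 2) = 1384/131 = 10.5649.
SE(b₁) = √(MSE/Sₓₓ) = √(10.5649/97660) = 0.010401.
t = -0.0762 / 0.010401 = -7.326.
df = n − 2 = 131.
One-sided p ≈ 1.0000, which is ≥ 0.1, so fail to reject H₀.
The data do not give significant evidence that the true slope on driver age is positive.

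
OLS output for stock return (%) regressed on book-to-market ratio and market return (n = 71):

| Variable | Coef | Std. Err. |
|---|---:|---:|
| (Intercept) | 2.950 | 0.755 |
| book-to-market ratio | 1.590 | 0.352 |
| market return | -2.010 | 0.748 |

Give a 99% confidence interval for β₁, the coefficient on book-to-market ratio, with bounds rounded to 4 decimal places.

(0.6572, 2.5228)

Read off: b = 1.590, SE = 0.352 for book-to-market ratio.
df = n − k − 1 = 71 − 2 − 1 = 68.
t* = t_{0.005, 68} = 2.650081.
Margin = t* × SE = 2.650081 × 0.352 = 0.932829.
CI: 1.590 ± 0.932829 → (0.6572, 2.5228).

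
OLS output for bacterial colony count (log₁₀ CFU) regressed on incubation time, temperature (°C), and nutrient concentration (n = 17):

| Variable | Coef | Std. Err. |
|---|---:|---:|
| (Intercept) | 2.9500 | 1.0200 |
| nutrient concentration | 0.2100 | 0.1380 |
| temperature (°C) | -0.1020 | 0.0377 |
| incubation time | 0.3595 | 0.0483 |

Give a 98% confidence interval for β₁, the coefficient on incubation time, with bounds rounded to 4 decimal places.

(0.2315, 0.4875)

Read off: b = 0.3595, SE = 0.0483 for incubation time.
df = n − k − 1 = 17 − 3 − 1 = 13.
t* = t_{0.01, 13} = 2.650309.
Margin = t* × SE = 2.650309 × 0.0483 = 0.128010.
CI: 0.3595 ± 0.128010 → (0.2315, 0.4875).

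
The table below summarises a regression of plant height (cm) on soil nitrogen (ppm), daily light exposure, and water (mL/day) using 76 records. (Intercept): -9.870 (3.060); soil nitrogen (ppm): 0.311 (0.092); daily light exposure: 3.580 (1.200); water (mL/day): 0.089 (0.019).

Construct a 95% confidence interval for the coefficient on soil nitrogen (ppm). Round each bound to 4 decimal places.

Read off: b = 0.311, SE = 0.092 for soil nitrogen (ppm).
df = n − k − 1 = 76 − 3 − 1 = 72.
t* = t_{0.025, 72} = 1.993464.
Margin = t* × SE = 1.993464 × 0.092 = 0.183399.
CI: 0.311 ± 0.183399 → (0.1276, 0.4944).

(0.1276, 0.4944)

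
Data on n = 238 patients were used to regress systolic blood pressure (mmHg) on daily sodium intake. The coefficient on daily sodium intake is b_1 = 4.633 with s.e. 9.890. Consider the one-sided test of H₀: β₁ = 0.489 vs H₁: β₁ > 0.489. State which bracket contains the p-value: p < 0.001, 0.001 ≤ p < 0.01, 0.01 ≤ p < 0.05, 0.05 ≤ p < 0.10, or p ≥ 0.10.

p ≥ 0.10

t = (4.633 − 0.489) / 9.890 = 0.419.
df = n − 2 = 238 − 2 = 236.
One-sided p = P(T_{236} > t) ≈ 0.3378.
So p ≥ 0.10.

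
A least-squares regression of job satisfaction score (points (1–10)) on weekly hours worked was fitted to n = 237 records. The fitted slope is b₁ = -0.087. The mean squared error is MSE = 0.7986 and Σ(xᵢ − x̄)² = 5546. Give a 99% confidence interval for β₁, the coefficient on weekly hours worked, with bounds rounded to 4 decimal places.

SE(b₁) = √(MSE/Sₓₓ) = √(0.7986/5546) = 0.0119998.
df = n − 2 = 235.
t* = t_{0.005, 235} = 2.596912.
Margin = t* × SE = 2.596912 × 0.0119998 = 0.031162.
CI: -0.087 ± 0.031162 → (-0.1182, -0.0558).
With 99% confidence, each one-unit increase in weekly hours worked is associated with a change of between -0.1182 and -0.0558 points (1–10) in job satisfaction score.

(-0.1182, -0.0558)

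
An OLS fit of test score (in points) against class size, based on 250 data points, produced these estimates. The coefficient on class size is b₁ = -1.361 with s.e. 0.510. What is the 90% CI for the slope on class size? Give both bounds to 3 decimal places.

(-2.203, -0.519)

df = n − 2 = 250 − 2 = 248.
t* = t_{0.05, 248} = 1.651021.
Margin = t* × SE = 1.651021 × 0.510 = 0.84202.
CI: -1.361 ± 0.84202 → (-2.203, -0.519).
With 90% confidence, each one-unit increase in class size is associated with a change of between -2.203 and -0.519 points in test score.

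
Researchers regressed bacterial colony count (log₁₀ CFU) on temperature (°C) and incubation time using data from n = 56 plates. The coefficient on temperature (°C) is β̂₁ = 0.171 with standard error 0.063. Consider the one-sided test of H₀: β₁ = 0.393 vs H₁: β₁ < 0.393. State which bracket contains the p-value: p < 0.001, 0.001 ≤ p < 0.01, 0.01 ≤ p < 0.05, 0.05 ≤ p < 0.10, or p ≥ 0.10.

t = (0.171 − 0.393) / 0.063 = -3.524.
df = n − k − 1 = 56 − 2 − 1 = 53.
One-sided p = P(T_{53} < t) ≈ 0.0004.
So p < 0.001.

p < 0.001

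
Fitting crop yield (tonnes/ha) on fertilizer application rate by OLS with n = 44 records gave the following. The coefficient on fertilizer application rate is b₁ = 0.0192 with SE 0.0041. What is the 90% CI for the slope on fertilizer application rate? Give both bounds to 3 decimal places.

(0.012, 0.026)

df = n − 2 = 44 − 2 = 42.
t* = t_{0.05, 42} = 1.681952.
Margin = t* × SE = 1.681952 × 0.0041 = 0.00690.
CI: 0.0192 ± 0.00690 → (0.012, 0.026).
With 90% confidence, each one-unit increase in fertilizer application rate is associated with a change of between 0.012 and 0.026 tonnes/ha in crop yield.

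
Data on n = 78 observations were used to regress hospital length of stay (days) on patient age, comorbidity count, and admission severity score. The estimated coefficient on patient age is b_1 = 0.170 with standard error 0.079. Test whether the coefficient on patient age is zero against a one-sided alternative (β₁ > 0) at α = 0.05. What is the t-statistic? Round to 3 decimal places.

t = 2.152

H₀: β₁ = 0 vs H₁: β₁ > 0.
t = (b_1 − β₁⁰)/SE = 0.170 / 0.079 = 2.152.
df = n − k − 1 = 78 − 3 − 1 = 74.
One-sided p ≈ 0.0173, which is < 0.05, so reject H₀.
There is evidence that the true slope on patient age is positive, holding the other predictors fixed.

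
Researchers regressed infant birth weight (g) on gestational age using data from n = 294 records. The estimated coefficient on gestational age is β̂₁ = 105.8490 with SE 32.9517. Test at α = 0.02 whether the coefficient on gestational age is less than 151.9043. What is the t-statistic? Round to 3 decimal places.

H₀: β₁ = 151.9043 vs H₁: β₁ < 151.9043.
t = (β̂₁ − β₁⁰)/SE = (105.8490 − 151.9043) / 32.9517 = -1.398.
df = n − 2 = 294 − 2 = 292.
One-sided p ≈ 0.0816, which is ≥ 0.02, so fail to reject H₀.
The data do not give significant evidence that the true slope on gestational age is below 151.9043 g per unit.

t = -1.398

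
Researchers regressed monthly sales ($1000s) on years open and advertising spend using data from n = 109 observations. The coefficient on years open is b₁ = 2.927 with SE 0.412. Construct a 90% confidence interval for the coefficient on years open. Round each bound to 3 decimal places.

(2.243, 3.611)

df = n − k − 1 = 109 − 2 − 1 = 106.
t* = t_{0.05, 106} = 1.659356.
Margin = t* × SE = 1.659356 × 0.412 = 0.68365.
CI: 2.927 ± 0.68365 → (2.243, 3.611).
With 90% confidence, each one-unit increase in years open is associated with a change of between 2.243 and 3.611 $1000s in monthly sales, holding the other predictors fixed.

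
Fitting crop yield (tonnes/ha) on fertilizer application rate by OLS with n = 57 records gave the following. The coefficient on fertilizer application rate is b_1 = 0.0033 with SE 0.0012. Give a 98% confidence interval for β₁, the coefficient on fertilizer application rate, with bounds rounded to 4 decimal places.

df = n − 2 = 57 − 2 = 55.
t* = t_{0.01, 55} = 2.396081.
Margin = t* × SE = 2.396081 × 0.0012 = 0.002875.
CI: 0.0033 ± 0.002875 → (0.0004, 0.0062).
With 98% confidence, each one-unit increase in fertilizer application rate is associated with a change of between 0.0004 and 0.0062 tonnes/ha in crop yield.

(0.0004, 0.0062)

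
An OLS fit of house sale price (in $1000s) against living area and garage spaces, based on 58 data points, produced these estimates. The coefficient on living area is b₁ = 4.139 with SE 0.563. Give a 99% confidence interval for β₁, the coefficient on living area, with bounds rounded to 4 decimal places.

(2.6368, 5.6412)

df = n − k − 1 = 58 − 2 − 1 = 55.
t* = t_{0.005, 55} = 2.668216.
Margin = t* × SE = 2.668216 × 0.563 = 1.502206.
CI: 4.139 ± 1.502206 → (2.6368, 5.6412).
With 99% confidence, each one-unit increase in living area is associated with a change of between 2.6368 and 5.6412 $1000s in house sale price, holding the other predictors fixed.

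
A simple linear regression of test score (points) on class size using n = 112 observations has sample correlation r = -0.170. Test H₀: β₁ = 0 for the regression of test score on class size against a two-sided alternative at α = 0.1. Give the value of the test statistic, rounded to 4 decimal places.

t = r·√(n − 2)/√(1 − r²) = -0.170·√110/√0.9711 = -1.8093.
df = n − 2 = 110.
Two-sided p ≈ 0.0731, which is < 0.1, so reject H₀.
There is evidence of a linear association between class size and test score.

t = -1.8093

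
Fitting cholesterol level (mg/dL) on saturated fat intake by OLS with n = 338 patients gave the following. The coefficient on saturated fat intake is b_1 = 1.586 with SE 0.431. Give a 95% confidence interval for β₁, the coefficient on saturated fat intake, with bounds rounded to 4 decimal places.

df = n − 2 = 338 − 2 = 336.
t* = t_{0.025, 336} = 1.967049.
Margin = t* × SE = 1.967049 × 0.431 = 0.847798.
CI: 1.586 ± 0.847798 → (0.7382, 2.4338).
With 95% confidence, each one-unit increase in saturated fat intake is associated with a change of between 0.7382 and 2.4338 mg/dL in cholesterol level.

(0.7382, 2.4338)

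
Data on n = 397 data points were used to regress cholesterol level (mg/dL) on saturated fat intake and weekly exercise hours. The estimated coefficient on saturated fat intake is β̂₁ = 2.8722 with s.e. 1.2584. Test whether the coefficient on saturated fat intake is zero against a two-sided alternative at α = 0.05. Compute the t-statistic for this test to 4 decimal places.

H₀: β₁ = 0 vs H₁: β₁ ≠ 0.
t = (β̂₁ − β₁⁰)/SE = 2.8722 / 1.2584 = 2.2824.
df = n − k − 1 = 397 − 2 − 1 = 394.
Two-sided p ≈ 0.0230, which is < 0.05, so reject H₀.
There is evidence that saturated fat intake is associated with cholesterol level, holding the other predictors fixed.

t = 2.2824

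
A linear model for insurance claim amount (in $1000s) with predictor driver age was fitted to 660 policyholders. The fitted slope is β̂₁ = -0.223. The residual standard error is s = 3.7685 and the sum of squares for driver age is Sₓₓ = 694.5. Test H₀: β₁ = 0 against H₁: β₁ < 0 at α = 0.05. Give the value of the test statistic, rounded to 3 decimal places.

SE(β̂₁) = s/√Sₓₓ = 3.7685/√694.5 = 0.142999.
t = -0.223 / 0.142999 = -1.559.
df = n − 2 = 658.
One-sided p ≈ 0.0597, which is ≥ 0.05, so fail to reject H₀.
The data do not give significant evidence that the true slope on driver age is negative.

t = -1.559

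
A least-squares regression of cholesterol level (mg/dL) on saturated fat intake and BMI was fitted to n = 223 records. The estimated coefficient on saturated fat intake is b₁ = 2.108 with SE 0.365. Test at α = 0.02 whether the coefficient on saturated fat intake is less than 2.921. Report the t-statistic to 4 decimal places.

t = -2.2274

H₀: β₁ = 2.921 vs H₁: β₁ < 2.921.
t = (b₁ − β₁⁰)/SE = (2.108 − 2.921) / 0.365 = -2.2274.
df = n − k − 1 = 223 − 2 − 1 = 220.
One-sided p ≈ 0.0135, which is < 0.02, so reject H₀.
There is evidence that the true slope on saturated fat intake is below 2.921 mg/dL per unit, holding the other predictors fixed.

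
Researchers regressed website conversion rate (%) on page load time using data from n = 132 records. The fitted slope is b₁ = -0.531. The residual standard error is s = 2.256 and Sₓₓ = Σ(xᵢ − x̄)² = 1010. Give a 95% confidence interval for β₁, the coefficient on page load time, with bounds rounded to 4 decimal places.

SE(b₁) = s/√Sₓₓ = 2.256/√1010 = 0.0709869.
df = n − 2 = 130.
t* = t_{0.025, 130} = 1.97838.
Margin = t* × SE = 1.97838 × 0.0709869 = 0.140439.
CI: -0.531 ± 0.140439 → (-0.6714, -0.3906).
With 95% confidence, each one-unit increase in page load time is associated with a change of between -0.6714 and -0.3906 % in website conversion rate.

(-0.6714, -0.3906)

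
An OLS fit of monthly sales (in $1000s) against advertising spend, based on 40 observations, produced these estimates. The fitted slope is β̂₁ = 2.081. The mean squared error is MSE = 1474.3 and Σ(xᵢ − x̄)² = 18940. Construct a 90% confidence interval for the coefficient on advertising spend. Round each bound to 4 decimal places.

(1.6106, 2.5514)

SE(β̂₁) = √(MSE/Sₓₓ) = √(1474.3/18940) = 0.278999.
df = n − 2 = 38.
t* = t_{0.05, 38} = 1.685954.
Margin = t* × SE = 1.685954 × 0.278999 = 0.470380.
CI: 2.081 ± 0.470380 → (1.6106, 2.5514).
With 90% confidence, each one-unit increase in advertising spend is associated with a change of between 1.6106 and 2.5514 $1000s in monthly sales.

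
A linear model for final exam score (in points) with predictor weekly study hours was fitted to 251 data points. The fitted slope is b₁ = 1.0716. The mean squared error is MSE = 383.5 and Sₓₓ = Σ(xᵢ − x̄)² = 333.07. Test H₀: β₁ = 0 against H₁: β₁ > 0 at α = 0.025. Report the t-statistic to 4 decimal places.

t = 0.9987

SE(b₁) = √(MSE/Sₓₓ) = √(383.5/333.07) = 1.07304.
t = 1.0716 / 1.07304 = 0.9987.
df = n − 2 = 249.
One-sided p ≈ 0.1595, which is ≥ 0.025, so fail to reject H₀.
The data do not give significant evidence that the true slope on weekly study hours is positive.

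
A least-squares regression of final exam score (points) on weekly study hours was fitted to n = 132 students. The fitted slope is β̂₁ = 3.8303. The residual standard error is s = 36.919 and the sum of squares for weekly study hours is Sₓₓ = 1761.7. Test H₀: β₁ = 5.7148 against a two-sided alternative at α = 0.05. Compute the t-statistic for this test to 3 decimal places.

t = -2.142

SE(β̂₁) = s/√Sₓₓ = 36.919/√1761.7 = 0.879597.
t = (3.8303 − 5.7148) / 0.879597 = -2.142.
df = n − 2 = 130.
Two-sided p ≈ 0.0340, which is < 0.05, so reject H₀.
There is evidence that the true slope on weekly study hours differs from 5.7148 points per unit.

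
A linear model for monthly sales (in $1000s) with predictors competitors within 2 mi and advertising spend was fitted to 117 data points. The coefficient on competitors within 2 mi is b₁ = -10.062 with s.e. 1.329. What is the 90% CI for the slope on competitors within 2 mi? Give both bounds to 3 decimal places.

df = n − k − 1 = 117 − 2 − 1 = 114.
t* = t_{0.05, 114} = 1.65833.
Margin = t* × SE = 1.65833 × 1.329 = 2.20392.
CI: -10.062 ± 2.20392 → (-12.266, -7.858).
With 90% confidence, each one-unit increase in competitors within 2 mi is associated with a change of between -12.266 and -7.858 $1000s in monthly sales, holding the other predictors fixed.

(-12.266, -7.858)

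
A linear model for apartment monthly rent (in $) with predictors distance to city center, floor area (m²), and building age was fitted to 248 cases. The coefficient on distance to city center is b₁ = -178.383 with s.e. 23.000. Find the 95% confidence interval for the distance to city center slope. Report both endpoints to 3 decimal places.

df = n − k − 1 = 248 − 3 − 1 = 244.
t* = t_{0.025, 244} = 1.969734.
Margin = t* × SE = 1.969734 × 23.000 = 45.30388.
CI: -178.383 ± 45.30388 → (-223.687, -133.079).
With 95% confidence, each one-unit increase in distance to city center is associated with a change of between -223.687 and -133.079 $ in apartment monthly rent, holding the other predictors fixed.

(-223.687, -133.079)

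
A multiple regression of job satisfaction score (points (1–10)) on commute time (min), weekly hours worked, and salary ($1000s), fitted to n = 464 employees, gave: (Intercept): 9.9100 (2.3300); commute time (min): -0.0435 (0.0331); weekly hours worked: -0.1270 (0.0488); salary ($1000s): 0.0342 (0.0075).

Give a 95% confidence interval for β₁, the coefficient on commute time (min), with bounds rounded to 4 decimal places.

Read off: b = -0.0435, SE = 0.0331 for commute time (min).
df = n − k − 1 = 464 − 3 − 1 = 460.
t* = t_{0.025, 460} = 1.965134.
Margin = t* × SE = 1.965134 × 0.0331 = 0.065046.
CI: -0.0435 ± 0.065046 → (-0.1085, 0.0215).

(-0.1085, 0.0215)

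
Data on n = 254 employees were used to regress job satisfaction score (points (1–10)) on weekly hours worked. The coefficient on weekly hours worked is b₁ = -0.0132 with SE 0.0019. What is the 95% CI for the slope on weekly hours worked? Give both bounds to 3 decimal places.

df = n − 2 = 254 − 2 = 252.
t* = t_{0.025, 252} = 1.969422.
Margin = t* × SE = 1.969422 × 0.0019 = 0.00374.
CI: -0.0132 ± 0.00374 → (-0.017, -0.009).
With 95% confidence, each one-unit increase in weekly hours worked is associated with a change of between -0.017 and -0.009 points (1–10) in job satisfaction score.

(-0.017, -0.009)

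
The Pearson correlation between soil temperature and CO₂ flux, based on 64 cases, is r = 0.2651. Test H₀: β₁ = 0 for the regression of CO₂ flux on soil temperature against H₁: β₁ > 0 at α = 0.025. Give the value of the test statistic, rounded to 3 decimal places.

t = r·√(n − 2)/√(1 − r²) = 0.2651·√62/√0.929722 = 2.165.
df = n − 2 = 62.
One-sided p ≈ 0.0171, which is < 0.025, so reject H₀.
There is evidence of a linear association between soil temperature and CO₂ flux.

t = 2.165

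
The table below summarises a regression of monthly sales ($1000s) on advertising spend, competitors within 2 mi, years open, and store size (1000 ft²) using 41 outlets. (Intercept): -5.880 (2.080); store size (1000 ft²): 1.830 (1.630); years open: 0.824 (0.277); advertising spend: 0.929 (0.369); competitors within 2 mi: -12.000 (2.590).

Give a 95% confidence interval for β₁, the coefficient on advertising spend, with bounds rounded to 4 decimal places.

Read off: b = 0.929, SE = 0.369 for advertising spend.
df = n − k − 1 = 41 − 4 − 1 = 36.
t* = t_{0.025, 36} = 2.028094.
Margin = t* × SE = 2.028094 × 0.369 = 0.748367.
CI: 0.929 ± 0.748367 → (0.1806, 1.6774).

(0.1806, 1.6774)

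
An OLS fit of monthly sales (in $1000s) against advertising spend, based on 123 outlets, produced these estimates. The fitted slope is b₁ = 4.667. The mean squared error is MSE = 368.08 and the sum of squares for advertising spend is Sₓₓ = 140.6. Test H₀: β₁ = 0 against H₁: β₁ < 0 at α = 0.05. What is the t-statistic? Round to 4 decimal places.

SE(b₁) = √(MSE/Sₓₓ) = √(368.08/140.6) = 1.618.
t = 4.667 / 1.618 = 2.8844.
df = n − 2 = 121.
One-sided p ≈ 0.9977, which is ≥ 0.05, so fail to reject H₀.
The data do not give significant evidence that the true slope on advertising spend is negative.

t = 2.8844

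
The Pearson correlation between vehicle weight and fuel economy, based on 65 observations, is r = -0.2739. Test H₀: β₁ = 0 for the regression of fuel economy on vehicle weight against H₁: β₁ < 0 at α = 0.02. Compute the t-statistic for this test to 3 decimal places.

t = r·√(n − 2)/√(1 − r²) = -0.2739·√63/√0.924979 = -2.260.
df = n − 2 = 63.
One-sided p ≈ 0.0136, which is < 0.02, so reject H₀.
There is evidence of a linear association between vehicle weight and fuel economy.

t = -2.260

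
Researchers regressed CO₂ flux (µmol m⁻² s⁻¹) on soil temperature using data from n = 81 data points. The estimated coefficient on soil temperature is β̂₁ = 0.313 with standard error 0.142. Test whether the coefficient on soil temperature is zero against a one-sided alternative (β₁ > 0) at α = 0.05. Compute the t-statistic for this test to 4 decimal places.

t = 2.2042

H₀: β₁ = 0 vs H₁: β₁ > 0.
t = (β̂₁ − β₁⁰)/SE = 0.313 / 0.142 = 2.2042.
df = n − 2 = 81 − 2 = 79.
One-sided p ≈ 0.0152, which is < 0.05, so reject H₀.
There is evidence that the true slope on soil temperature is positive.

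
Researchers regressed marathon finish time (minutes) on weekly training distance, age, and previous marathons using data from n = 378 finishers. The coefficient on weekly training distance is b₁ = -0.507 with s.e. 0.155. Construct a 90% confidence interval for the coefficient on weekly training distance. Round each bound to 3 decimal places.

(-0.763, -0.251)

df = n − k − 1 = 378 − 3 − 1 = 374.
t* = t_{0.05, 374} = 1.648938.
Margin = t* × SE = 1.648938 × 0.155 = 0.25559.
CI: -0.507 ± 0.25559 → (-0.763, -0.251).
With 90% confidence, each one-unit increase in weekly training distance is associated with a change of between -0.763 and -0.251 minutes in marathon finish time, holding the other predictors fixed.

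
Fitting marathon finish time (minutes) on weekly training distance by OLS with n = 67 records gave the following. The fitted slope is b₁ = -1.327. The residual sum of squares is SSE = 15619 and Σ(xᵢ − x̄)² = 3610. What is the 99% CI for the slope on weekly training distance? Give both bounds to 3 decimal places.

(-2.012, -0.642)

MSE = SSE/(n − 2) = 15619/65 = 240.292.
SE(b₁) = √(MSE/Sₓₓ) = √(240.292/3610) = 0.257998.
df = n − 2 = 65.
t* = t_{0.005, 65} = 2.653604.
Margin = t* × SE = 2.653604 × 0.257998 = 0.68462.
CI: -1.327 ± 0.68462 → (-2.012, -0.642).
With 99% confidence, each one-unit increase in weekly training distance is associated with a change of between -2.012 and -0.642 minutes in marathon finish time.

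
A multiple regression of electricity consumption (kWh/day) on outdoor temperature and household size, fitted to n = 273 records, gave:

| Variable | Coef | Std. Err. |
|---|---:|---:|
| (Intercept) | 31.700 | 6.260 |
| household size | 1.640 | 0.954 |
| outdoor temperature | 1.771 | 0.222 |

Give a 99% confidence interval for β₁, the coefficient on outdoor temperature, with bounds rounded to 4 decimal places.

Read off: b = 1.771, SE = 0.222 for outdoor temperature.
df = n − k − 1 = 273 − 2 − 1 = 270.
t* = t_{0.005, 270} = 2.594161.
Margin = t* × SE = 2.594161 × 0.222 = 0.575904.
CI: 1.771 ± 0.575904 → (1.1951, 2.3469).

(1.1951, 2.3469)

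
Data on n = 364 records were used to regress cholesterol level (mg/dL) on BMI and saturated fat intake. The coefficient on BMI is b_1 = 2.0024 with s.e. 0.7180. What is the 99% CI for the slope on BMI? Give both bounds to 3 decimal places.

(0.143, 3.862)

df = n − k − 1 = 364 − 2 − 1 = 361.
t* = t_{0.005, 361} = 2.589517.
Margin = t* × SE = 2.589517 × 0.7180 = 1.85927.
CI: 2.0024 ± 1.85927 → (0.143, 3.862).
With 99% confidence, each one-unit increase in BMI is associated with a change of between 0.143 and 3.862 mg/dL in cholesterol level, holding the other predictors fixed.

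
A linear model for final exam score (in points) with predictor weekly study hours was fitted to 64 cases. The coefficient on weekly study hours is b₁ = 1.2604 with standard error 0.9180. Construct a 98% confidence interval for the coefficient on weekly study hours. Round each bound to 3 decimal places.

(-0.932, 3.453)

df = n − 2 = 64 − 2 = 62.
t* = t_{0.01, 62} = 2.388011.
Margin = t* × SE = 2.388011 × 0.9180 = 2.19219.
CI: 1.2604 ± 2.19219 → (-0.932, 3.453).
With 98% confidence, each one-unit increase in weekly study hours is associated with a change of between -0.932 and 3.453 points in final exam score.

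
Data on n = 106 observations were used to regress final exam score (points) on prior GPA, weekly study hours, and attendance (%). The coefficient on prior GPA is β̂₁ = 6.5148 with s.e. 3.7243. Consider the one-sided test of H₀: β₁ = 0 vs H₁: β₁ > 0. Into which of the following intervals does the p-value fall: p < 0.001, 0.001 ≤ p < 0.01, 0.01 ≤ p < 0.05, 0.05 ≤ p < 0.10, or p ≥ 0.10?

t = 6.5148 / 3.7243 = 1.749.
df = n − k − 1 = 106 − 3 − 1 = 102.
One-sided p = P(T_{102} > t) ≈ 0.0416.
So 0.01 ≤ p < 0.05.

0.01 ≤ p < 0.05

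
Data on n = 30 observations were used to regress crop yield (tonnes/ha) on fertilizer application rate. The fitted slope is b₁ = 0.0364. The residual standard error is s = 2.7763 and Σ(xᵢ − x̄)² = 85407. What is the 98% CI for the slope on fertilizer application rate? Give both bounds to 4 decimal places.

(0.0130, 0.0598)

SE(b₁) = s/√Sₓₓ = 2.7763/√85407 = 0.00949991.
df = n − 2 = 28.
t* = t_{0.01, 28} = 2.46714.
Margin = t* × SE = 2.46714 × 0.00949991 = 0.023438.
CI: 0.0364 ± 0.023438 → (0.0130, 0.0598).
With 98% confidence, each one-unit increase in fertilizer application rate is associated with a change of between 0.0130 and 0.0598 tonnes/ha in crop yield.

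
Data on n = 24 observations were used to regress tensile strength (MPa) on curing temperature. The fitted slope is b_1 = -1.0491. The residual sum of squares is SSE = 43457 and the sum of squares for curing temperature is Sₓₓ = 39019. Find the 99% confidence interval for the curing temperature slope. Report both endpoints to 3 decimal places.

MSE = SSE/(n − 2) = 43457/22 = 1975.32.
SE(b_1) = √(MSE/Sₓₓ) = √(1975.32/39019) = 0.224999.
df = n − 2 = 22.
t* = t_{0.005, 22} = 2.818756.
Margin = t* × SE = 2.818756 × 0.224999 = 0.63422.
CI: -1.0491 ± 0.63422 → (-1.683, -0.415).
With 99% confidence, each one-unit increase in curing temperature is associated with a change of between -1.683 and -0.415 MPa in tensile strength.

(-1.683, -0.415)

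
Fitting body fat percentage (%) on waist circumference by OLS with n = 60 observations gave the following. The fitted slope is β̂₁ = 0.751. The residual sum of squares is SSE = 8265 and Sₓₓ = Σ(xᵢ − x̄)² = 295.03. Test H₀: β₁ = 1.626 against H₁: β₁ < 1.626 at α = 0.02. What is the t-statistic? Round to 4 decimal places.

MSE = SSE/(n − 2) = 8265/58 = 142.5.
SE(β̂₁) = √(MSE/Sₓₓ) = √(142.5/295.03) = 0.694983.
t = (0.751 − 1.626) / 0.694983 = -1.2590.
df = n − 2 = 58.
One-sided p ≈ 0.1065, which is ≥ 0.02, so fail to reject H₀.
The data do not give significant evidence that the true slope on waist circumference is below 1.626 % per unit.

t = -1.2590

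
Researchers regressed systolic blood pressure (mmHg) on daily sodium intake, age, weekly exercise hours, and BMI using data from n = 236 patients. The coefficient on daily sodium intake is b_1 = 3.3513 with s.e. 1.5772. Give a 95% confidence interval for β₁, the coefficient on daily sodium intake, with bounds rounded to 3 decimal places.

(0.244, 6.459)

df = n − k − 1 = 236 − 4 − 1 = 231.
t* = t_{0.025, 231} = 1.970287.
Margin = t* × SE = 1.970287 × 1.5772 = 3.10754.
CI: 3.3513 ± 3.10754 → (0.244, 6.459).
With 95% confidence, each one-unit increase in daily sodium intake is associated with a change of between 0.244 and 6.459 mmHg in systolic blood pressure, holding the other predictors fixed.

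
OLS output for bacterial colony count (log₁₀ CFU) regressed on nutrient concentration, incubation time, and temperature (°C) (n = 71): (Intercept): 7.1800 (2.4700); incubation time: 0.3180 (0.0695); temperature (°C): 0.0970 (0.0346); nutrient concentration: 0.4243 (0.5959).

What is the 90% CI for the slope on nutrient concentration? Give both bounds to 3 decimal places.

Read off: b = 0.4243, SE = 0.5959 for nutrient concentration.
df = n − k − 1 = 71 − 3 − 1 = 67.
t* = t_{0.05, 67} = 1.667916.
Margin = t* × SE = 1.667916 × 0.5959 = 0.99391.
CI: 0.4243 ± 0.99391 → (-0.570, 1.418).

(-0.570, 1.418)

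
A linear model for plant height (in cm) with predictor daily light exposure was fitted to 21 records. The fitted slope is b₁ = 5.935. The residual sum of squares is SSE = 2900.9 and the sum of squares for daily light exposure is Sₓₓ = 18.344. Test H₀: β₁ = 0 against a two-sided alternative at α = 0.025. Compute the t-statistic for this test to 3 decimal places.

t = 2.057

MSE = SSE/(n − 2) = 2900.9/19 = 152.679.
SE(b₁) = √(MSE/Sₓₓ) = √(152.679/18.344) = 2.88498.
t = 5.935 / 2.88498 = 2.057.
df = n − 2 = 19.
Two-sided p ≈ 0.0537, which is ≥ 0.025, so fail to reject H₀.
The data do not give significant evidence of an association between daily light exposure and plant height.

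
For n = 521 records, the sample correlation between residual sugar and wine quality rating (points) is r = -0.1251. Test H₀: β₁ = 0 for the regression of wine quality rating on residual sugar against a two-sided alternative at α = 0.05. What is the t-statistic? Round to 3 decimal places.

t = -2.873

t = r·√(n − 2)/√(1 − r²) = -0.1251·√519/√0.98435 = -2.873.
df = n − 2 = 519.
Two-sided p ≈ 0.0042, which is < 0.05, so reject H₀.
There is evidence of a linear association between residual sugar and wine quality rating.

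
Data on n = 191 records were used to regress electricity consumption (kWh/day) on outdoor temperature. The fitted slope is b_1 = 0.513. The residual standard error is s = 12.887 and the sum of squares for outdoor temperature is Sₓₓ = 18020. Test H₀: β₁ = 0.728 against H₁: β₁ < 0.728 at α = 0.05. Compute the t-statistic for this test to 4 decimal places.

SE(b_1) = s/√Sₓₓ = 12.887/√18020 = 0.0960007.
t = (0.513 − 0.728) / 0.0960007 = -2.2396.
df = n − 2 = 189.
One-sided p ≈ 0.0131, which is < 0.05, so reject H₀.
There is evidence that the true slope on outdoor temperature is below 0.728 kWh/day per unit.

t = -2.2396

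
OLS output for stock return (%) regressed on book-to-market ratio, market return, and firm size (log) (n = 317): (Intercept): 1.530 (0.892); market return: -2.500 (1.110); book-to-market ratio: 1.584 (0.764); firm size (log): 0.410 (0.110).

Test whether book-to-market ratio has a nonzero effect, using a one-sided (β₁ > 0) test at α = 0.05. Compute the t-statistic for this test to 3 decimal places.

t = 2.073

Read off: b = 1.584, SE = 0.764 for book-to-market ratio.
H₀: β₁ = 0 vs H₁: β₁ > 0.
t = 1.584 / 0.764 = 2.073.
df = n − k − 1 = 317 − 3 − 1 = 313.
One-sided p ≈ 0.0195, which is < 0.05, so reject H₀.
There is evidence that the true slope on book-to-market ratio is positive, holding the other predictors fixed.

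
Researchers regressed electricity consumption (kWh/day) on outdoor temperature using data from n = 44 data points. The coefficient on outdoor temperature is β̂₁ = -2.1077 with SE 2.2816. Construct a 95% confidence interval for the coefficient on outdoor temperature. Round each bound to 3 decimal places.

df = n − 2 = 44 − 2 = 42.
t* = t_{0.025, 42} = 2.018082.
Margin = t* × SE = 2.018082 × 2.2816 = 4.60446.
CI: -2.1077 ± 4.60446 → (-6.712, 2.497).
With 95% confidence, each one-unit increase in outdoor temperature is associated with a change of between -6.712 and 2.497 kWh/day in electricity consumption.

(-6.712, 2.497)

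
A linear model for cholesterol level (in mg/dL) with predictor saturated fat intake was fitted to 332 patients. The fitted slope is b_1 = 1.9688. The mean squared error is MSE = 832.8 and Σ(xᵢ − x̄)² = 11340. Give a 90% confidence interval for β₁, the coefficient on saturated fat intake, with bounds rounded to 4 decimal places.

(1.5218, 2.4158)

SE(b_1) = √(MSE/Sₓₓ) = √(832.8/11340) = 0.270997.
df = n − 2 = 330.
t* = t_{0.05, 330} = 1.649484.
Margin = t* × SE = 1.649484 × 0.270997 = 0.447005.
CI: 1.9688 ± 0.447005 → (1.5218, 2.4158).
With 90% confidence, each one-unit increase in saturated fat intake is associated with a change of between 1.5218 and 2.4158 mg/dL in cholesterol level.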